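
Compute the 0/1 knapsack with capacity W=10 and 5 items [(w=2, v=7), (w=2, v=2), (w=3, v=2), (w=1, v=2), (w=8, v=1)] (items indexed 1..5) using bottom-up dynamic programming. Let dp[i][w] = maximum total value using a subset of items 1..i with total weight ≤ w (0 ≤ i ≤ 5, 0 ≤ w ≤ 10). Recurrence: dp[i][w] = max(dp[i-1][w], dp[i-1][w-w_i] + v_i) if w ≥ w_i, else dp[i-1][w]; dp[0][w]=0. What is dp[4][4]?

i\w   0   1   2   3   4   5   6   7   8   9  10
  0   0   0   0   0   0   0   0   0   0   0   0
  1   0   0   7   7   7   7   7   7   7   7   7
  2   0   0   7   7   9   9   9   9   9   9   9
  3   0   0   7   7   9   9   9  11  11  11  11
  4   0   2   7   9   9  11  11  11  13  13  13
  5   0   2   7   9   9  11  11  11  13  13  13

9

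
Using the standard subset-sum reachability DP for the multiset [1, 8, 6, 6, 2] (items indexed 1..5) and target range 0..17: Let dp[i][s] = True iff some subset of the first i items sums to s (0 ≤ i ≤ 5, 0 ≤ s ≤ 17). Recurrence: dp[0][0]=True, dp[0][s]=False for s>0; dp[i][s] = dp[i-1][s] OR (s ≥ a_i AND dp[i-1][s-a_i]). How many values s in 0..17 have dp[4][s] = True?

i\s   0   1   2   3   4   5   6   7   8   9  10  11  12  13  14  15  16  17
  0   T   F   F   F   F   F   F   F   F   F   F   F   F   F   F   F   F   F
  1   T   T   F   F   F   F   F   F   F   F   F   F   F   F   F   F   F   F
  2   T   T   F   F   F   F   F   F   T   T   F   F   F   F   F   F   F   F
  3   T   T   F   F   F   F   T   T   T   T   F   F   F   F   T   T   F   F
  4   T   T   F   F   F   F   T   T   T   T   F   F   T   T   T   T   F   F
  5   T   T   T   T   F   F   T   T   T   T   T   T   T   T   T   T   T   T

10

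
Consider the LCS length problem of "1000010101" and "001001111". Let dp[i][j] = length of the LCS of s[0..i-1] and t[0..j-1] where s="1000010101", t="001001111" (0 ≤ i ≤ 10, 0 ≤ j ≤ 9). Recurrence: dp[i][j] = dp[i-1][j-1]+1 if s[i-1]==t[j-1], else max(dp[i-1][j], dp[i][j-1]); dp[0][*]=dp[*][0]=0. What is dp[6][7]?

   ''  0  0  1  0  0  1  1  1  1
''  0  0  0  0  0  0  0  0  0  0
 1  0  0  0  1  1  1  1  1  1  1
 0  0  1  1  1  2  2  2  2  2  2
 0  0  1  2  2  2  3  3  3  3  3
 0  0  1  2  2  3  3  3  3  3  3
 0  0  1  2  2  3  4  4  4  4  4
 1  0  1  2  3  3  4  5  5  5  5
 0  0  1  2  3  4  4  5  5  5  5
 1  0  1  2  3  4  4  5  6  6  6
 0  0  1  2  3  4  5  5  6  6  6
 1  0  1  2  3  4  5  6  6  7  7

5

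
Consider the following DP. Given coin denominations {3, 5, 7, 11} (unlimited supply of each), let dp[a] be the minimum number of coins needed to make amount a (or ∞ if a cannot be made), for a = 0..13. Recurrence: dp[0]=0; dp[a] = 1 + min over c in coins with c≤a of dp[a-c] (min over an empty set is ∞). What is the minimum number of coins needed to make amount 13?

3

 a  0  1  2  3  4  5  6  7  8  9 10 11 12 13
dp  0  -  -  1  -  1  2  1  2  3  2  1  2  3
(- denotes ∞ / unreachable)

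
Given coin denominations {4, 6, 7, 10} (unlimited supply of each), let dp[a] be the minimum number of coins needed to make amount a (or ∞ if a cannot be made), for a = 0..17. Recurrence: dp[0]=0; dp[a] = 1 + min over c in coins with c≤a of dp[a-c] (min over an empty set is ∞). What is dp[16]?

2

 a  0  1  2  3  4  5  6  7  8  9 10 11 12 13 14 15 16 17
dp  0  -  -  -  1  -  1  1  2  -  1  2  2  2  2  3  2  2
(- denotes ∞ / unreachable)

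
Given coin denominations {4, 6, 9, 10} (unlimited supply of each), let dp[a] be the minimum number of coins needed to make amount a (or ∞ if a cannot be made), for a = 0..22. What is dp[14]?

 a  0  1  2  3  4  5  6  7  8  9 10 11 12 13 14 15 16 17 18 19 20 21 22
dp  0  -  -  -  1  -  1  -  2  1  1  -  2  2  2  2  2  3  2  2  2  3  3
(- denotes ∞ / unreachable)

2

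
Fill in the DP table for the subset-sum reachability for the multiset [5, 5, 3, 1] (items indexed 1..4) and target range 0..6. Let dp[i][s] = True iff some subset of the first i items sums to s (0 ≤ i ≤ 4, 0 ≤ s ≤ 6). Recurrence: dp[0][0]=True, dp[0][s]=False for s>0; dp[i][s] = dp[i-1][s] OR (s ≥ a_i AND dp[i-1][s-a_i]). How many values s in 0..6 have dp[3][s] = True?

3

i\s   0   1   2   3   4   5   6
  0   T   F   F   F   F   F   F
  1   T   F   F   F   F   T   F
  2   T   F   F   F   F   T   F
  3   T   F   F   T   F   T   F
  4   T   T   F   T   T   T   T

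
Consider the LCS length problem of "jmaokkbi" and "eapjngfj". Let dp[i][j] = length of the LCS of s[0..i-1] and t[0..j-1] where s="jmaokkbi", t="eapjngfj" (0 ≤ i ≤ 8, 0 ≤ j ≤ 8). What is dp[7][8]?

1

   ''  e  a  p  j  n  g  f  j
''  0  0  0  0  0  0  0  0  0
 j  0  0  0  0  1  1  1  1  1
 m  0  0  0  0  1  1  1  1  1
 a  0  0  1  1  1  1  1  1  1
 o  0  0  1  1  1  1  1  1  1
 k  0  0  1  1  1  1  1  1  1
 k  0  0  1  1  1  1  1  1  1
 b  0  0  1  1  1  1  1  1  1
 i  0  0  1  1  1  1  1  1  1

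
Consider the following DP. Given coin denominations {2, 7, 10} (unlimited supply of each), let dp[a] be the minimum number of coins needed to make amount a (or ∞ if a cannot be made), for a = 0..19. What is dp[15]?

5

 a  0  1  2  3  4  5  6  7  8  9 10 11 12 13 14 15 16 17 18 19
dp  0  -  1  -  2  -  3  1  4  2  1  3  2  4  2  5  3  2  4  3
(- denotes ∞ / unreachable)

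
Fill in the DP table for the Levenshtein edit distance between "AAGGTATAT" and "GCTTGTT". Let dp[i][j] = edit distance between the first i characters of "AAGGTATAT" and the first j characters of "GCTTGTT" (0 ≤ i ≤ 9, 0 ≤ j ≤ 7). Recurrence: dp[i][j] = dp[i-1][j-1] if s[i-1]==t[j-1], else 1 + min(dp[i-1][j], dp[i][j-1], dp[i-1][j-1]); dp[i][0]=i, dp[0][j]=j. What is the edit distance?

   ''  G  C  T  T  G  T  T
''  0  1  2  3  4  5  6  7
 A  1  1  2  3  4  5  6  7
 A  2  2  2  3  4  5  6  7
 G  3  2  3  3  4  4  5  6
 G  4  3  3  4  4  4  5  6
 T  5  4  4  3  4  5  4  5
 A  6  5  5  4  4  5  5  5
 T  7  6  6  5  4  5  5  5
 A  8  7  7  6  5  5  6  6
 T  9  8  8  7  6  6  5  6

6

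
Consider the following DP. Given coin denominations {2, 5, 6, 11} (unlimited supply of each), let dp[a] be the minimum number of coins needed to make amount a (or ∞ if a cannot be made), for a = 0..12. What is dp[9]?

 a  0  1  2  3  4  5  6  7  8  9 10 11 12
dp  0  -  1  -  2  1  1  2  2  3  2  1  2
(- denotes ∞ / unreachable)

3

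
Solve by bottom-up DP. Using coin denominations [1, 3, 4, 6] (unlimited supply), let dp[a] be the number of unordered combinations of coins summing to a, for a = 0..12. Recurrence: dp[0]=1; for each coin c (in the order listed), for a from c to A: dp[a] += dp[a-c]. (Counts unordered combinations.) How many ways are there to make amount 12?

16

after  coin     0     1     2     3     4     5     6     7     8     9    10    11    12
          1     1     1     1     1     1     1     1     1     1     1     1     1     1
          3     1     1     1     2     2     2     3     3     3     4     4     4     5
          4     1     1     1     2     3     3     4     5     6     7     8     9    11
          6     1     1     1     2     3     3     5     6     7     9    11    12    16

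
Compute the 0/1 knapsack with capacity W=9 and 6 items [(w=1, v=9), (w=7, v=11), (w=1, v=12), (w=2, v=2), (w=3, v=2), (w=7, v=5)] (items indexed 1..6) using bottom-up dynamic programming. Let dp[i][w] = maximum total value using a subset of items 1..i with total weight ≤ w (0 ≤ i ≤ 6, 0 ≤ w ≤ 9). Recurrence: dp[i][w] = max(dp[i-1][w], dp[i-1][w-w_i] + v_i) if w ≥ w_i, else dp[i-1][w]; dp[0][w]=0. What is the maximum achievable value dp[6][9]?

i\w   0   1   2   3   4   5   6   7   8   9
  0   0   0   0   0   0   0   0   0   0   0
  1   0   9   9   9   9   9   9   9   9   9
  2   0   9   9   9   9   9   9  11  20  20
  3   0  12  21  21  21  21  21  21  23  32
  4   0  12  21  21  23  23  23  23  23  32
  5   0  12  21  21  23  23  23  25  25  32
  6   0  12  21  21  23  23  23  25  25  32

32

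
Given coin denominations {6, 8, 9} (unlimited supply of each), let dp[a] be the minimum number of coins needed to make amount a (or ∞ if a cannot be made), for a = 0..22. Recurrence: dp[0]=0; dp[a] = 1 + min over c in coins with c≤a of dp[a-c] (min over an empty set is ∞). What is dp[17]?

2

 a  0  1  2  3  4  5  6  7  8  9 10 11 12 13 14 15 16 17 18 19 20 21 22
dp  0  -  -  -  -  -  1  -  1  1  -  -  2  -  2  2  2  2  2  -  3  3  3
(- denotes ∞ / unreachable)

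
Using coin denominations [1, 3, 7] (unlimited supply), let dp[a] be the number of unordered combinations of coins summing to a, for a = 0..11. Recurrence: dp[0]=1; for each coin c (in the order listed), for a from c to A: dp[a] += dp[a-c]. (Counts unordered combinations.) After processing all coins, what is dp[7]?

after  coin     0     1     2     3     4     5     6     7     8     9    10    11
          1     1     1     1     1     1     1     1     1     1     1     1     1
          3     1     1     1     2     2     2     3     3     3     4     4     4
          7     1     1     1     2     2     2     3     4     4     5     6     6

4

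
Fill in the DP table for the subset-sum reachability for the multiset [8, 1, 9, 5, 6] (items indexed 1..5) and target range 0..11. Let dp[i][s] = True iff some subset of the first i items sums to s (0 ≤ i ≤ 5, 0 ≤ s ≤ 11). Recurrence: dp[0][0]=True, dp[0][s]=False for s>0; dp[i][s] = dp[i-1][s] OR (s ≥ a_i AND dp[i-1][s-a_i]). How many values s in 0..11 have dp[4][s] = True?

7

i\s   0   1   2   3   4   5   6   7   8   9  10  11
  0   T   F   F   F   F   F   F   F   F   F   F   F
  1   T   F   F   F   F   F   F   F   T   F   F   F
  2   T   T   F   F   F   F   F   F   T   T   F   F
  3   T   T   F   F   F   F   F   F   T   T   T   F
  4   T   T   F   F   F   T   T   F   T   T   T   F
  5   T   T   F   F   F   T   T   T   T   T   T   T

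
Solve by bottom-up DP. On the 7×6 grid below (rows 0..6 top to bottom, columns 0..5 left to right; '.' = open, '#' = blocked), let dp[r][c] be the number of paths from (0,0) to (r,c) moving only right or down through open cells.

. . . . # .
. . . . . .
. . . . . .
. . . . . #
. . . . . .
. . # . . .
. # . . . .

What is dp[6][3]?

35

r\c   0   1   2   3   4   5
  0   1   1   1   1   0   0
  1   1   2   3   4   4   4
  2   1   3   6  10  14  18
  3   1   4  10  20  34   0
  4   1   5  15  35  69  69
  5   1   6   0  35 104 173
  6   1   0   0  35 139 312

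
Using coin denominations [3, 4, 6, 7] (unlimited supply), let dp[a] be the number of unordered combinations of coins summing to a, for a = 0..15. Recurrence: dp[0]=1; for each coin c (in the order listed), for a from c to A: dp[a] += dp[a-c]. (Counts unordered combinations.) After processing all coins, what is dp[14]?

4

after  coin     0     1     2     3     4     5     6     7     8     9    10    11    12    13    14    15
          3     1     0     0     1     0     0     1     0     0     1     0     0     1     0     0     1
          4     1     0     0     1     1     0     1     1     1     1     1     1     2     1     1     2
          6     1     0     0     1     1     0     2     1     1     2     2     1     4     2     2     4
          7     1     0     0     1     1     0     2     2     1     2     3     2     4     4     4     5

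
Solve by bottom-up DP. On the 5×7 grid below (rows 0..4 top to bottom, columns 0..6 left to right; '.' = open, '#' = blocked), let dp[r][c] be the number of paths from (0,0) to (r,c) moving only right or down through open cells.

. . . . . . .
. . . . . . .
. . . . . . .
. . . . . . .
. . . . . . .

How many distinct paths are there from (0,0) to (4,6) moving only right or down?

210

r\c   0   1   2   3   4   5   6
  0   1   1   1   1   1   1   1
  1   1   2   3   4   5   6   7
  2   1   3   6  10  15  21  28
  3   1   4  10  20  35  56  84
  4   1   5  15  35  70 126 210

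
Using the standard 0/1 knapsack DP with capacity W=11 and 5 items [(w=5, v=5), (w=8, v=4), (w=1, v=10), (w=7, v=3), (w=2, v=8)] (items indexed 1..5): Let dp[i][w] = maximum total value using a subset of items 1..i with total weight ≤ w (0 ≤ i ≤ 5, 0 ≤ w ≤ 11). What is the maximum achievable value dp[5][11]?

23

i\w   0   1   2   3   4   5   6   7   8   9  10  11
  0   0   0   0   0   0   0   0   0   0   0   0   0
  1   0   0   0   0   0   5   5   5   5   5   5   5
  2   0   0   0   0   0   5   5   5   5   5   5   5
  3   0  10  10  10  10  10  15  15  15  15  15  15
  4   0  10  10  10  10  10  15  15  15  15  15  15
  5   0  10  10  18  18  18  18  18  23  23  23  23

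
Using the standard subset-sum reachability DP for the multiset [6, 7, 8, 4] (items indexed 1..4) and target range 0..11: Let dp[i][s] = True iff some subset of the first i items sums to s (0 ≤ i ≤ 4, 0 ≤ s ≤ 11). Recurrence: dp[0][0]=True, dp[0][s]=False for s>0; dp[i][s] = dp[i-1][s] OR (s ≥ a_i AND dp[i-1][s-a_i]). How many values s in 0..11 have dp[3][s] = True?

i\s   0   1   2   3   4   5   6   7   8   9  10  11
  0   T   F   F   F   F   F   F   F   F   F   F   F
  1   T   F   F   F   F   F   T   F   F   F   F   F
  2   T   F   F   F   F   F   T   T   F   F   F   F
  3   T   F   F   F   F   F   T   T   T   F   F   F
  4   T   F   F   F   T   F   T   T   T   F   T   T

4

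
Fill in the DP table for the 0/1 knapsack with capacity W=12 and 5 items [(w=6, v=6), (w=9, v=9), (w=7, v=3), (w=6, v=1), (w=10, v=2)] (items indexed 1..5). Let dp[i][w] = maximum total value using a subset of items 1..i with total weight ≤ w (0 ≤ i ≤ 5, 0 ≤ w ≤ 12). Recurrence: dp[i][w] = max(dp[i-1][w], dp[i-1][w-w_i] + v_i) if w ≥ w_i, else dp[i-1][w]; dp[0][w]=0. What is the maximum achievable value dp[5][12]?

i\w   0   1   2   3   4   5   6   7   8   9  10  11  12
  0   0   0   0   0   0   0   0   0   0   0   0   0   0
  1   0   0   0   0   0   0   6   6   6   6   6   6   6
  2   0   0   0   0   0   0   6   6   6   9   9   9   9
  3   0   0   0   0   0   0   6   6   6   9   9   9   9
  4   0   0   0   0   0   0   6   6   6   9   9   9   9
  5   0   0   0   0   0   0   6   6   6   9   9   9   9

9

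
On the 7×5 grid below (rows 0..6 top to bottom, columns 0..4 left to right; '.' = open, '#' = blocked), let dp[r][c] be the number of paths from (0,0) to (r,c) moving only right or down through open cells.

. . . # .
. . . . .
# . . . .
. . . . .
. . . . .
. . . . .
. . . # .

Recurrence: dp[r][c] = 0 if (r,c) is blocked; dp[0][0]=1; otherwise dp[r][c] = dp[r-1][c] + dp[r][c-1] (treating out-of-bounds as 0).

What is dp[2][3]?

r\c   0   1   2   3   4
  0   1   1   1   0   0
  1   1   2   3   3   3
  2   0   2   5   8  11
  3   0   2   7  15  26
  4   0   2   9  24  50
  5   0   2  11  35  85
  6   0   2  13   0  85

8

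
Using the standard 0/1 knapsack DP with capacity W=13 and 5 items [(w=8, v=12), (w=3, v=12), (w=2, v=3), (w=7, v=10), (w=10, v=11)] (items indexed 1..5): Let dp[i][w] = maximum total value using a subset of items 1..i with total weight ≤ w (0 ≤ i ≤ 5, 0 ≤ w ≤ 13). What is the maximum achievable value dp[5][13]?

27

i\w   0   1   2   3   4   5   6   7   8   9  10  11  12  13
  0   0   0   0   0   0   0   0   0   0   0   0   0   0   0
  1   0   0   0   0   0   0   0   0  12  12  12  12  12  12
  2   0   0   0  12  12  12  12  12  12  12  12  24  24  24
  3   0   0   3  12  12  15  15  15  15  15  15  24  24  27
  4   0   0   3  12  12  15  15  15  15  15  22  24  25  27
  5   0   0   3  12  12  15  15  15  15  15  22  24  25  27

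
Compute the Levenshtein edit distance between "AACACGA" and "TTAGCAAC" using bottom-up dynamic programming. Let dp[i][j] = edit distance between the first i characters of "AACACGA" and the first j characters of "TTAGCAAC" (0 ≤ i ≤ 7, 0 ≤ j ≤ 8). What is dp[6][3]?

   ''  T  T  A  G  C  A  A  C
''  0  1  2  3  4  5  6  7  8
 A  1  1  2  2  3  4  5  6  7
 A  2  2  2  2  3  4  4  5  6
 C  3  3  3  3  3  3  4  5  5
 A  4  4  4  3  4  4  3  4  5
 C  5  5  5  4  4  4  4  4  4
 G  6  6  6  5  4  5  5  5  5
 A  7  7  7  6  5  5  5  5  6

5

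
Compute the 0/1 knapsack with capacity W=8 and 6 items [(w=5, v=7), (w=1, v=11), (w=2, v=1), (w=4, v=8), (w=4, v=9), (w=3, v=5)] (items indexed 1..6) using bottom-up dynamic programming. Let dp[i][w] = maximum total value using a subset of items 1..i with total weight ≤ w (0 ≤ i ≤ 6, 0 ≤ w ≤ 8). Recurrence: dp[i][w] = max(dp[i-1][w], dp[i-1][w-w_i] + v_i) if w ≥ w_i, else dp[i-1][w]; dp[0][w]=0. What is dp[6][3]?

i\w   0   1   2   3   4   5   6   7   8
  0   0   0   0   0   0   0   0   0   0
  1   0   0   0   0   0   7   7   7   7
  2   0  11  11  11  11  11  18  18  18
  3   0  11  11  12  12  12  18  18  19
  4   0  11  11  12  12  19  19  20  20
  5   0  11  11  12  12  20  20  21  21
  6   0  11  11  12  16  20  20  21  25

12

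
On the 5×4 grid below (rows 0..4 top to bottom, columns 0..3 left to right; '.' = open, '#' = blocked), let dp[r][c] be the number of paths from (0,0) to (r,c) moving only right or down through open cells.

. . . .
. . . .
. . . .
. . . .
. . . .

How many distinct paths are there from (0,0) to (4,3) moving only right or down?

r\c   0   1   2   3
  0   1   1   1   1
  1   1   2   3   4
  2   1   3   6  10
  3   1   4  10  20
  4   1   5  15  35

35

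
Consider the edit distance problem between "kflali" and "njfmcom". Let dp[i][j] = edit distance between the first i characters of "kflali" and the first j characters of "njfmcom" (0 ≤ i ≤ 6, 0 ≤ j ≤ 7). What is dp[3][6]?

5

   ''  n  j  f  m  c  o  m
''  0  1  2  3  4  5  6  7
 k  1  1  2  3  4  5  6  7
 f  2  2  2  2  3  4  5  6
 l  3  3  3  3  3  4  5  6
 a  4  4  4  4  4  4  5  6
 l  5  5  5  5  5  5  5  6
 i  6  6  6  6  6  6  6  6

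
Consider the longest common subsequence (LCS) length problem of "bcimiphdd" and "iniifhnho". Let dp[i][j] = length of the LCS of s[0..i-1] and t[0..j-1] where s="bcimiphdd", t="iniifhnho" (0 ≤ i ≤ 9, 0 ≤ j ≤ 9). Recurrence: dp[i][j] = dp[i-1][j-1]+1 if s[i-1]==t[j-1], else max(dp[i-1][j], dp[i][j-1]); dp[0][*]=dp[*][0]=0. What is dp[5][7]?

2

   ''  i  n  i  i  f  h  n  h  o
''  0  0  0  0  0  0  0  0  0  0
 b  0  0  0  0  0  0  0  0  0  0
 c  0  0  0  0  0  0  0  0  0  0
 i  0  1  1  1  1  1  1  1  1  1
 m  0  1  1  1  1  1  1  1  1  1
 i  0  1  1  2  2  2  2  2  2  2
 p  0  1  1  2  2  2  2  2  2  2
 h  0  1  1  2  2  2  3  3  3  3
 d  0  1  1  2  2  2  3  3  3  3
 d  0  1  1  2  2  2  3  3  3  3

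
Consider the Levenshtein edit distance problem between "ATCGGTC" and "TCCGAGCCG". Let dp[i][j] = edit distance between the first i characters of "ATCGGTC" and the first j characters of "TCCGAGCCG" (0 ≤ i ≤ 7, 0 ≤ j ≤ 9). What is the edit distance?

5

   ''  T  C  C  G  A  G  C  C  G
''  0  1  2  3  4  5  6  7  8  9
 A  1  1  2  3  4  4  5  6  7  8
 T  2  1  2  3  4  5  5  6  7  8
 C  3  2  1  2  3  4  5  5  6  7
 G  4  3  2  2  2  3  4  5  6  6
 G  5  4  3  3  2  3  3  4  5  6
 T  6  5  4  4  3  3  4  4  5  6
 C  7  6  5  4  4  4  4  4  4  5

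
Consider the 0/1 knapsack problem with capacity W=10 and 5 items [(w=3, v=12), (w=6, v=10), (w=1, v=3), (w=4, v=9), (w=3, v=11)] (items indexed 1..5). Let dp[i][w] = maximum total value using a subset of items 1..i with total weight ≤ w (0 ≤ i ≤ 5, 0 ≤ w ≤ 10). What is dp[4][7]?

i\w   0   1   2   3   4   5   6   7   8   9  10
  0   0   0   0   0   0   0   0   0   0   0   0
  1   0   0   0  12  12  12  12  12  12  12  12
  2   0   0   0  12  12  12  12  12  12  22  22
  3   0   3   3  12  15  15  15  15  15  22  25
  4   0   3   3  12  15  15  15  21  24  24  25
  5   0   3   3  12  15  15  23  26  26  26  32

21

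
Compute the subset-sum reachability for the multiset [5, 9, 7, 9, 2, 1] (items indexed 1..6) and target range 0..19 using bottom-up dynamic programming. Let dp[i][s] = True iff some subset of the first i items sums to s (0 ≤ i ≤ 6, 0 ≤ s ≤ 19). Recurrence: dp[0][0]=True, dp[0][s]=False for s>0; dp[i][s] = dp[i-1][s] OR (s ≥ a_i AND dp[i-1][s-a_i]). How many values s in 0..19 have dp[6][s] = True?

i\s   0   1   2   3   4   5   6   7   8   9  10  11  12  13  14  15  16  17  18  19
  0   T   F   F   F   F   F   F   F   F   F   F   F   F   F   F   F   F   F   F   F
  1   T   F   F   F   F   T   F   F   F   F   F   F   F   F   F   F   F   F   F   F
  2   T   F   F   F   F   T   F   F   F   T   F   F   F   F   T   F   F   F   F   F
  3   T   F   F   F   F   T   F   T   F   T   F   F   T   F   T   F   T   F   F   F
  4   T   F   F   F   F   T   F   T   F   T   F   F   T   F   T   F   T   F   T   F
  5   T   F   T   F   F   T   F   T   F   T   F   T   T   F   T   F   T   F   T   F
  6   T   T   T   T   F   T   T   T   T   T   T   T   T   T   T   T   T   T   T   T

19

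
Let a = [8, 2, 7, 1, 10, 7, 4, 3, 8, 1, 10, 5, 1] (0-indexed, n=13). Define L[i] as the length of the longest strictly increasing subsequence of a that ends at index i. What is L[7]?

   i    0    1    2    3    4    5    6    7    8    9   10   11   12
a[i]    8    2    7    1   10    7    4    3    8    1   10    5    1
L[i]    1    1    2    1    3    2    2    2    3    1    4    3    1

2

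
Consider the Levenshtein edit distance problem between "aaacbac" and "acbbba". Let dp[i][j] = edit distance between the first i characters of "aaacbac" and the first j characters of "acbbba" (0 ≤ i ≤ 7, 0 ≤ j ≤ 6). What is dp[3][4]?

   ''  a  c  b  b  b  a
''  0  1  2  3  4  5  6
 a  1  0  1  2  3  4  5
 a  2  1  1  2  3  4  4
 a  3  2  2  2  3  4  4
 c  4  3  2  3  3  4  5
 b  5  4  3  2  3  3  4
 a  6  5  4  3  3  4  3
 c  7  6  5  4  4  4  4

3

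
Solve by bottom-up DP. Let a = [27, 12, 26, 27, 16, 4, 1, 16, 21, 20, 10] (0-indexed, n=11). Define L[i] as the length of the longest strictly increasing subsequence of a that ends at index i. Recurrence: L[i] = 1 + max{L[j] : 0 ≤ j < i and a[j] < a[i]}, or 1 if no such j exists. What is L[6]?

   i    0    1    2    3    4    5    6    7    8    9   10
a[i]   27   12   26   27   16    4    1   16   21   20   10
L[i]    1    1    2    3    2    1    1    2    3    3    2

1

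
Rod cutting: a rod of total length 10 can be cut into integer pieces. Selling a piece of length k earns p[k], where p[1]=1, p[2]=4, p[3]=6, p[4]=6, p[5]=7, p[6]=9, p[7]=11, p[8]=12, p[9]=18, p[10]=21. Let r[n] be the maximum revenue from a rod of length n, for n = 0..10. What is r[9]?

   n    0    1    2    3    4    5    6    7    8    9   10
r[n]    0    1    4    6    8   10   12   14   16   18   21

18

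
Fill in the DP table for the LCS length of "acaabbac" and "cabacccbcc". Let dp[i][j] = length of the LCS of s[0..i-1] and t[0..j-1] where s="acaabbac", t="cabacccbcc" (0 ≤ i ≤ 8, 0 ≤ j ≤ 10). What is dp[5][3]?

   ''  c  a  b  a  c  c  c  b  c  c
''  0  0  0  0  0  0  0  0  0  0  0
 a  0  0  1  1  1  1  1  1  1  1  1
 c  0  1  1  1  1  2  2  2  2  2  2
 a  0  1  2  2  2  2  2  2  2  2  2
 a  0  1  2  2  3  3  3  3  3  3  3
 b  0  1  2  3  3  3  3  3  4  4  4
 b  0  1  2  3  3  3  3  3  4  4  4
 a  0  1  2  3  4  4  4  4  4  4  4
 c  0  1  2  3  4  5  5  5  5  5  5

3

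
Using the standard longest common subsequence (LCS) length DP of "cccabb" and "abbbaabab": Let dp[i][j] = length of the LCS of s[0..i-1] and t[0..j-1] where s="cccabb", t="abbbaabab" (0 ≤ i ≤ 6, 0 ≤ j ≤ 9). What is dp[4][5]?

   ''  a  b  b  b  a  a  b  a  b
''  0  0  0  0  0  0  0  0  0  0
 c  0  0  0  0  0  0  0  0  0  0
 c  0  0  0  0  0  0  0  0  0  0
 c  0  0  0  0  0  0  0  0  0  0
 a  0  1  1  1  1  1  1  1  1  1
 b  0  1  2  2  2  2  2  2  2  2
 b  0  1  2  3  3  3  3  3  3  3

1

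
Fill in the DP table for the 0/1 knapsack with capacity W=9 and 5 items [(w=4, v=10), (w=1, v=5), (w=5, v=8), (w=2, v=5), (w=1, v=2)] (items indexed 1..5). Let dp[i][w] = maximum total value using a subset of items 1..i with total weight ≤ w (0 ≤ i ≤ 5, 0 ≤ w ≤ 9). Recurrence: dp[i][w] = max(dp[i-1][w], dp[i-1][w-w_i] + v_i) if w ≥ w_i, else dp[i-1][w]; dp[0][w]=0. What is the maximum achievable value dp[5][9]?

22

i\w   0   1   2   3   4   5   6   7   8   9
  0   0   0   0   0   0   0   0   0   0   0
  1   0   0   0   0  10  10  10  10  10  10
  2   0   5   5   5  10  15  15  15  15  15
  3   0   5   5   5  10  15  15  15  15  18
  4   0   5   5  10  10  15  15  20  20  20
  5   0   5   7  10  12  15  17  20  22  22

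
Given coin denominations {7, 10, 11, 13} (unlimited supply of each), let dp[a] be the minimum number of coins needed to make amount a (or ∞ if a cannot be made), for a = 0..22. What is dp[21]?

2

 a  0  1  2  3  4  5  6  7  8  9 10 11 12 13 14 15 16 17 18 19 20 21 22
dp  0  -  -  -  -  -  -  1  -  -  1  1  -  1  2  -  -  2  2  -  2  2  2
(- denotes ∞ / unreachable)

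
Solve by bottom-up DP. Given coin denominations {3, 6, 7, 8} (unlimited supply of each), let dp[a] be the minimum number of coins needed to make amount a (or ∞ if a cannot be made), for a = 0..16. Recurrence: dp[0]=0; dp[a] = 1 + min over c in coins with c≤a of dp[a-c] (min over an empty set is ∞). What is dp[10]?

2

 a  0  1  2  3  4  5  6  7  8  9 10 11 12 13 14 15 16
dp  0  -  -  1  -  -  1  1  1  2  2  2  2  2  2  2  2
(- denotes ∞ / unreachable)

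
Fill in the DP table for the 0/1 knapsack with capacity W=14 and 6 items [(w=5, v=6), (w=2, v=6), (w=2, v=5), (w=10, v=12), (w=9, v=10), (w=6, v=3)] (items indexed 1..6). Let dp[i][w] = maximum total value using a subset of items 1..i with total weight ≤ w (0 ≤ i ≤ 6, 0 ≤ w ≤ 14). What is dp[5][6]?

i\w   0   1   2   3   4   5   6   7   8   9  10  11  12  13  14
  0   0   0   0   0   0   0   0   0   0   0   0   0   0   0   0
  1   0   0   0   0   0   6   6   6   6   6   6   6   6   6   6
  2   0   0   6   6   6   6   6  12  12  12  12  12  12  12  12
  3   0   0   6   6  11  11  11  12  12  17  17  17  17  17  17
  4   0   0   6   6  11  11  11  12  12  17  17  17  18  18  23
  5   0   0   6   6  11  11  11  12  12  17  17  17  18  21  23
  6   0   0   6   6  11  11  11  12  12  17  17  17  18  21  23

11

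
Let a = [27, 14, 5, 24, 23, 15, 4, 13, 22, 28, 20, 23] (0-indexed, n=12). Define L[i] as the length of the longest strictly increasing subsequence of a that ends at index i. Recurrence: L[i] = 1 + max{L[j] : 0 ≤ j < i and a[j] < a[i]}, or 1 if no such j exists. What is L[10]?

3

   i    0    1    2    3    4    5    6    7    8    9   10   11
a[i]   27   14    5   24   23   15    4   13   22   28   20   23
L[i]    1    1    1    2    2    2    1    2    3    4    3    4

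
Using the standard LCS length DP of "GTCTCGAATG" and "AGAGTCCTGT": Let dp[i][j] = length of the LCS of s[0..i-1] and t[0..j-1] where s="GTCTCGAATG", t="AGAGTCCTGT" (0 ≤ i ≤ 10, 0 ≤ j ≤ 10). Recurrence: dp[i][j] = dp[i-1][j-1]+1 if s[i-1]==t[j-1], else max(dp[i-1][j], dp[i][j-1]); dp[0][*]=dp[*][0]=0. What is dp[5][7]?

   ''  A  G  A  G  T  C  C  T  G  T
''  0  0  0  0  0  0  0  0  0  0  0
 G  0  0  1  1  1  1  1  1  1  1  1
 T  0  0  1  1  1  2  2  2  2  2  2
 C  0  0  1  1  1  2  3  3  3  3  3
 T  0  0  1  1  1  2  3  3  4  4  4
 C  0  0  1  1  1  2  3  4  4  4  4
 G  0  0  1  1  2  2  3  4  4  5  5
 A  0  1  1  2  2  2  3  4  4  5  5
 A  0  1  1  2  2  2  3  4  4  5  5
 T  0  1  1  2  2  3  3  4  5  5  6
 G  0  1  2  2  3  3  3  4  5  6  6

4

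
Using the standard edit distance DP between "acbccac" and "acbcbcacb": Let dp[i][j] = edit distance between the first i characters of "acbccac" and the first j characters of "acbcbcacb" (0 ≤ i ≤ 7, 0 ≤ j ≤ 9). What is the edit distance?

2

   ''  a  c  b  c  b  c  a  c  b
''  0  1  2  3  4  5  6  7  8  9
 a  1  0  1  2  3  4  5  6  7  8
 c  2  1  0  1  2  3  4  5  6  7
 b  3  2  1  0  1  2  3  4  5  6
 c  4  3  2  1  0  1  2  3  4  5
 c  5  4  3  2  1  1  1  2  3  4
 a  6  5  4  3  2  2  2  1  2  3
 c  7  6  5  4  3  3  2  2  1  2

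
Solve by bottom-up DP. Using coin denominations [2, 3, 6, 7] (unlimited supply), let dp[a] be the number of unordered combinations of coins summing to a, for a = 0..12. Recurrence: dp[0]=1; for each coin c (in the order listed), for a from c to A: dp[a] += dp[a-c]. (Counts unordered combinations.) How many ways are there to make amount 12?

7

after  coin     0     1     2     3     4     5     6     7     8     9    10    11    12
          2     1     0     1     0     1     0     1     0     1     0     1     0     1
          3     1     0     1     1     1     1     2     1     2     2     2     2     3
          6     1     0     1     1     1     1     3     1     3     3     3     3     6
          7     1     0     1     1     1     1     3     2     3     4     4     4     7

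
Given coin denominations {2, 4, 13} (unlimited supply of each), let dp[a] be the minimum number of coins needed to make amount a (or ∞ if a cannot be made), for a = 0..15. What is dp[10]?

3

 a  0  1  2  3  4  5  6  7  8  9 10 11 12 13 14 15
dp  0  -  1  -  1  -  2  -  2  -  3  -  3  1  4  2
(- denotes ∞ / unreachable)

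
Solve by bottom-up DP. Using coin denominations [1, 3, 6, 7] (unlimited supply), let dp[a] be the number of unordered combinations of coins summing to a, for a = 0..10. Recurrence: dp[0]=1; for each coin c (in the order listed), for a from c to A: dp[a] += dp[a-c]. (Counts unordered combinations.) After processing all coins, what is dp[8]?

5

after  coin     0     1     2     3     4     5     6     7     8     9    10
          1     1     1     1     1     1     1     1     1     1     1     1
          3     1     1     1     2     2     2     3     3     3     4     4
          6     1     1     1     2     2     2     4     4     4     6     6
          7     1     1     1     2     2     2     4     5     5     7     8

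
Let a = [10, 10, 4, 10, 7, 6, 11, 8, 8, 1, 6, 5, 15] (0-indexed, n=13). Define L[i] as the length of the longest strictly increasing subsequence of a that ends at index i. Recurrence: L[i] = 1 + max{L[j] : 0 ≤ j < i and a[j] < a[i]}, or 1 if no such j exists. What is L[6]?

   i    0    1    2    3    4    5    6    7    8    9   10   11   12
a[i]   10   10    4   10    7    6   11    8    8    1    6    5   15
L[i]    1    1    1    2    2    2    3    3    3    1    2    2    4

3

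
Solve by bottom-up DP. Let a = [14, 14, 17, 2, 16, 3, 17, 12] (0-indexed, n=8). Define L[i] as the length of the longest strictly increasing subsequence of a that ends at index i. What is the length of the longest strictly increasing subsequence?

3

   i    0    1    2    3    4    5    6    7
a[i]   14   14   17    2   16    3   17   12
L[i]    1    1    2    1    2    2    3    3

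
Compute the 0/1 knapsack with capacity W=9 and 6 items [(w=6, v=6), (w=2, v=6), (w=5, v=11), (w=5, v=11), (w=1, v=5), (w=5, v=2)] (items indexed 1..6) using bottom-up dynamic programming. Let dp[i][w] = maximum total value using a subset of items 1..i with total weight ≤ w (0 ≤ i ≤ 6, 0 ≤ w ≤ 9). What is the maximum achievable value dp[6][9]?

22

i\w   0   1   2   3   4   5   6   7   8   9
  0   0   0   0   0   0   0   0   0   0   0
  1   0   0   0   0   0   0   6   6   6   6
  2   0   0   6   6   6   6   6   6  12  12
  3   0   0   6   6   6  11  11  17  17  17
  4   0   0   6   6   6  11  11  17  17  17
  5   0   5   6  11  11  11  16  17  22  22
  6   0   5   6  11  11  11  16  17  22  22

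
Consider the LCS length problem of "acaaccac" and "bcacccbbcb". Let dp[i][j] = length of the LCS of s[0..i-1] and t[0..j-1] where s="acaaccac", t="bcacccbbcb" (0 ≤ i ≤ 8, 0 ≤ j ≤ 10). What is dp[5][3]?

2

   ''  b  c  a  c  c  c  b  b  c  b
''  0  0  0  0  0  0  0  0  0  0  0
 a  0  0  0  1  1  1  1  1  1  1  1
 c  0  0  1  1  2  2  2  2  2  2  2
 a  0  0  1  2  2  2  2  2  2  2  2
 a  0  0  1  2  2  2  2  2  2  2  2
 c  0  0  1  2  3  3  3  3  3  3  3
 c  0  0  1  2  3  4  4  4  4  4  4
 a  0  0  1  2  3  4  4  4  4  4  4
 c  0  0  1  2  3  4  5  5  5  5  5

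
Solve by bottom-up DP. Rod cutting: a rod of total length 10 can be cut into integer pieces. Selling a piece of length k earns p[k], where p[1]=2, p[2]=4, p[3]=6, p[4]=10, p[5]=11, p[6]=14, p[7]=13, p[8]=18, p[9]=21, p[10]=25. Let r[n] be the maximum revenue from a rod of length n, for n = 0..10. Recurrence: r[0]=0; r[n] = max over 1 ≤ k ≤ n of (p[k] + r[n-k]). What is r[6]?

14

   n    0    1    2    3    4    5    6    7    8    9   10
r[n]    0    2    4    6   10   12   14   16   20   22   25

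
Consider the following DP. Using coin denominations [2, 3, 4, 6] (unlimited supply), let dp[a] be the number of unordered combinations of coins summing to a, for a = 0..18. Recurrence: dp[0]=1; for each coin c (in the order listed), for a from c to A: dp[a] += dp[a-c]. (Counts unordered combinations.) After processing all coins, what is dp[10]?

7

after  coin     0     1     2     3     4     5     6     7     8     9    10    11    12    13    14    15    16    17    18
          2     1     0     1     0     1     0     1     0     1     0     1     0     1     0     1     0     1     0     1
          3     1     0     1     1     1     1     2     1     2     2     2     2     3     2     3     3     3     3     4
          4     1     0     1     1     2     1     3     2     4     3     5     4     7     5     8     7    10     8    12
          6     1     0     1     1     2     1     4     2     5     4     7     5    11     7    13    11    17    13    23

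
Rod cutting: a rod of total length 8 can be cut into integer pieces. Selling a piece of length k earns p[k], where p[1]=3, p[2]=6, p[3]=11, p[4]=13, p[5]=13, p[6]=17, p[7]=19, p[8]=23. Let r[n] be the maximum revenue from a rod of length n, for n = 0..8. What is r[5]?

   n    0    1    2    3    4    5    6    7    8
r[n]    0    3    6   11   14   17   22   25   28

17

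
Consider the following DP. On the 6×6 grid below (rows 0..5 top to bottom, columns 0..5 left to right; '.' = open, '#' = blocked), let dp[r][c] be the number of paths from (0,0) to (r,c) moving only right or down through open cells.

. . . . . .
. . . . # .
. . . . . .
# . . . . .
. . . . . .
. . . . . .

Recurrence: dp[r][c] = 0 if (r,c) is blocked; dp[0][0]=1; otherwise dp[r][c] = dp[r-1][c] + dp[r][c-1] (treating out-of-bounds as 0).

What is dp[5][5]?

r\c   0   1   2   3   4   5
  0   1   1   1   1   1   1
  1   1   2   3   4   0   1
  2   1   3   6  10  10  11
  3   0   3   9  19  29  40
  4   0   3  12  31  60 100
  5   0   3  15  46 106 206

206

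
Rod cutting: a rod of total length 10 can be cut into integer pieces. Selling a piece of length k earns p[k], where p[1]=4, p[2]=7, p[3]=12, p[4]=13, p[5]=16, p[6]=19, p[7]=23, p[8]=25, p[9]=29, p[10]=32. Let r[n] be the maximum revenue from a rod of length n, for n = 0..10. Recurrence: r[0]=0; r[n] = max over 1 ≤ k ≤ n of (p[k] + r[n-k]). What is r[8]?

32

   n    0    1    2    3    4    5    6    7    8    9   10
r[n]    0    4    8   12   16   20   24   28   32   36   40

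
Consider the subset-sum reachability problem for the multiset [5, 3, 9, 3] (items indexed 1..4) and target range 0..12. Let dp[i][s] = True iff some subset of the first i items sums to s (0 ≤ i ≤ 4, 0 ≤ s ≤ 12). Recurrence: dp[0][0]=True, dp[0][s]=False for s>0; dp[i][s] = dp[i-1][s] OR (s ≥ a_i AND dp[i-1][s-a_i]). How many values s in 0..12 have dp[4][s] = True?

i\s   0   1   2   3   4   5   6   7   8   9  10  11  12
  0   T   F   F   F   F   F   F   F   F   F   F   F   F
  1   T   F   F   F   F   T   F   F   F   F   F   F   F
  2   T   F   F   T   F   T   F   F   T   F   F   F   F
  3   T   F   F   T   F   T   F   F   T   T   F   F   T
  4   T   F   F   T   F   T   T   F   T   T   F   T   T

8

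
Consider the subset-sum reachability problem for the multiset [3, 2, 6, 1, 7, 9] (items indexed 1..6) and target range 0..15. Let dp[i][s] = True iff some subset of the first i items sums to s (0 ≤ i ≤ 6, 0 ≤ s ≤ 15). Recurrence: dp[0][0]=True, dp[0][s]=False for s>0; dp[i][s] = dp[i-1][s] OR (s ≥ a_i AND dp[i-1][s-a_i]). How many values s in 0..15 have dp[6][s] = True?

16

i\s   0   1   2   3   4   5   6   7   8   9  10  11  12  13  14  15
  0   T   F   F   F   F   F   F   F   F   F   F   F   F   F   F   F
  1   T   F   F   T   F   F   F   F   F   F   F   F   F   F   F   F
  2   T   F   T   T   F   T   F   F   F   F   F   F   F   F   F   F
  3   T   F   T   T   F   T   T   F   T   T   F   T   F   F   F   F
  4   T   T   T   T   T   T   T   T   T   T   T   T   T   F   F   F
  5   T   T   T   T   T   T   T   T   T   T   T   T   T   T   T   T
  6   T   T   T   T   T   T   T   T   T   T   T   T   T   T   T   T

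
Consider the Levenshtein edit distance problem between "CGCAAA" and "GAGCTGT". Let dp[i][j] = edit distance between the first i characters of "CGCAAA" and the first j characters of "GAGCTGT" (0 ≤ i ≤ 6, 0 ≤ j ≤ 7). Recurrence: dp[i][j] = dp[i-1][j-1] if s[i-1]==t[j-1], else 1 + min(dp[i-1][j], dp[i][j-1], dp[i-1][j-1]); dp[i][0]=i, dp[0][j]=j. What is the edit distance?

   ''  G  A  G  C  T  G  T
''  0  1  2  3  4  5  6  7
 C  1  1  2  3  3  4  5  6
 G  2  1  2  2  3  4  4  5
 C  3  2  2  3  2  3  4  5
 A  4  3  2  3  3  3  4  5
 A  5  4  3  3  4  4  4  5
 A  6  5  4  4  4  5  5  5

5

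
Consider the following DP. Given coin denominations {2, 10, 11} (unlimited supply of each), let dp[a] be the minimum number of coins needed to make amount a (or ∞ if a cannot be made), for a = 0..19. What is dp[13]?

 a  0  1  2  3  4  5  6  7  8  9 10 11 12 13 14 15 16 17 18 19
dp  0  -  1  -  2  -  3  -  4  -  1  1  2  2  3  3  4  4  5  5
(- denotes ∞ / unreachable)

2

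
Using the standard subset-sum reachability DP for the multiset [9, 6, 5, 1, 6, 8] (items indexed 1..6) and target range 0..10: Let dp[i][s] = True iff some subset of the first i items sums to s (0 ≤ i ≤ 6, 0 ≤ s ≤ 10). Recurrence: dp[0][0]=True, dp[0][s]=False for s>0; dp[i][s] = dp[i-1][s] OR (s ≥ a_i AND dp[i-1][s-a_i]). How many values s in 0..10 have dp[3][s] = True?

i\s   0   1   2   3   4   5   6   7   8   9  10
  0   T   F   F   F   F   F   F   F   F   F   F
  1   T   F   F   F   F   F   F   F   F   T   F
  2   T   F   F   F   F   F   T   F   F   T   F
  3   T   F   F   F   F   T   T   F   F   T   F
  4   T   T   F   F   F   T   T   T   F   T   T
  5   T   T   F   F   F   T   T   T   F   T   T
  6   T   T   F   F   F   T   T   T   T   T   T

4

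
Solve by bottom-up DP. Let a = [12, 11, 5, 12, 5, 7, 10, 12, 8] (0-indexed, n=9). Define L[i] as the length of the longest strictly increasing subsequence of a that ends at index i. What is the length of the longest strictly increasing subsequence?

4

   i    0    1    2    3    4    5    6    7    8
a[i]   12   11    5   12    5    7   10   12    8
L[i]    1    1    1    2    1    2    3    4    3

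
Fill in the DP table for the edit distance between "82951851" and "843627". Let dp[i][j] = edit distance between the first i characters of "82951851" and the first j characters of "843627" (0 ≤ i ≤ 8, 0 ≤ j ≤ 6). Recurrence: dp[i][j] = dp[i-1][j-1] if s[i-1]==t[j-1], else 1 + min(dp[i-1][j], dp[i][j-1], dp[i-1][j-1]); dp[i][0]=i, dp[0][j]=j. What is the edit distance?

7

   ''  8  4  3  6  2  7
''  0  1  2  3  4  5  6
 8  1  0  1  2  3  4  5
 2  2  1  1  2  3  3  4
 9  3  2  2  2  3  4  4
 5  4  3  3  3  3  4  5
 1  5  4  4  4  4  4  5
 8  6  5  5  5  5  5  5
 5  7  6  6  6  6  6  6
 1  8  7  7  7  7  7  7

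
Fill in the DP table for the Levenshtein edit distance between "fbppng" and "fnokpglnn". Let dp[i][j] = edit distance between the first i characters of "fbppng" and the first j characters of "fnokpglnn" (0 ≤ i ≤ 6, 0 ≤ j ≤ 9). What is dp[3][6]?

4

   ''  f  n  o  k  p  g  l  n  n
''  0  1  2  3  4  5  6  7  8  9
 f  1  0  1  2  3  4  5  6  7  8
 b  2  1  1  2  3  4  5  6  7  8
 p  3  2  2  2  3  3  4  5  6  7
 p  4  3  3  3  3  3  4  5  6  7
 n  5  4  3  4  4  4  4  5  5  6
 g  6  5  4  4  5  5  4  5  6  6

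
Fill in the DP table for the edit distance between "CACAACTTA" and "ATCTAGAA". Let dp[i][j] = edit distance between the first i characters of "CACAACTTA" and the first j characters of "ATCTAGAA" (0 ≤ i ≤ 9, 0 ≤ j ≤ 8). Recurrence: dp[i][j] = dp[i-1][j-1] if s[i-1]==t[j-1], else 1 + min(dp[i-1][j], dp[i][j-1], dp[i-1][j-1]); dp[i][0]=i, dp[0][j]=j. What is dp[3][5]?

   ''  A  T  C  T  A  G  A  A
''  0  1  2  3  4  5  6  7  8
 C  1  1  2  2  3  4  5  6  7
 A  2  1  2  3  3  3  4  5  6
 C  3  2  2  2  3  4  4  5  6
 A  4  3  3  3  3  3  4  4  5
 A  5  4  4  4  4  3  4  4  4
 C  6  5  5  4  5  4  4  5  5
 T  7  6  5  5  4  5  5  5  6
 T  8  7  6  6  5  5  6  6  6
 A  9  8  7  7  6  5  6  6  6

4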